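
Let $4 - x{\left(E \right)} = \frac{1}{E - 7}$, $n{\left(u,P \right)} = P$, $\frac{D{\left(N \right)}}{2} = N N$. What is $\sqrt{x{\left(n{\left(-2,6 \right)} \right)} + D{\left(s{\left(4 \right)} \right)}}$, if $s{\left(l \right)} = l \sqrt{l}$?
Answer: $\sqrt{133} \approx 11.533$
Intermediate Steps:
$s{\left(l \right)} = l^{\frac{3}{2}}$
$D{\left(N \right)} = 2 N^{2}$ ($D{\left(N \right)} = 2 N N = 2 N^{2}$)
$x{\left(E \right)} = 4 - \frac{1}{-7 + E}$ ($x{\left(E \right)} = 4 - \frac{1}{E - 7} = 4 - \frac{1}{-7 + E}$)
$\sqrt{x{\left(n{\left(-2,6 \right)} \right)} + D{\left(s{\left(4 \right)} \right)}} = \sqrt{\frac{-29 + 4 \cdot 6}{-7 + 6} + 2 \left(4^{\frac{3}{2}}\right)^{2}} = \sqrt{\frac{-29 + 24}{-1} + 2 \cdot 8^{2}} = \sqrt{\left(-1\right) \left(-5\right) + 2 \cdot 64} = \sqrt{5 + 128} = \sqrt{133}$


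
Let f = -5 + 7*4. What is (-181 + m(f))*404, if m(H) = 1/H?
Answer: -1681448/23 ≈ -73106.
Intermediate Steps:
f = 23 (f = -5 + 28 = 23)
(-181 + m(f))*404 = (-181 + 1/23)*404 = -4162/23*404 = -1681448/23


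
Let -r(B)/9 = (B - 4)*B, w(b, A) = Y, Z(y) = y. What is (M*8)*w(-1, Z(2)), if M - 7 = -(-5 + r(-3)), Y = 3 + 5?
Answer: 12864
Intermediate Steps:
Y = 8
w(b, A) = 8
r(B) = -9*B*(-4 + B) (r(B) = -9*(B - 4)*B = -9*(-4 + B)*B = -9*B*(-4 + B))
M = 201 (M = 7 - (-5 + 9*(-3)*(4 - 1*(-3))) = 7 - (-5 + 9*(-3)*(4 + 3)) = 7 - (-5 + 9*(-3)*7) = 7 - (-5 - 189) = 7 - 1*(-194) = 7 + 194 = 201)
(M*8)*w(-1, Z(2)) = (201*8)*8 = 1608*8 = 12864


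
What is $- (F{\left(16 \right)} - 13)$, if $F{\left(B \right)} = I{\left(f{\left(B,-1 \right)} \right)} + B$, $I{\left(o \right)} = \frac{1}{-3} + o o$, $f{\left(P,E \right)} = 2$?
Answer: $- \frac{20}{3} \approx -6.6667$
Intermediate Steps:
$I{\left(o \right)} = - \frac{1}{3} + o^{2}$
$F{\left(B \right)} = \frac{11}{3} + B$ ($F{\left(B \right)} = \left(- \frac{1}{3} + 2^{2}\right) + B = \left(- \frac{1}{3} + 4\right) + B = \frac{11}{3} + B$)
$- (F{\left(16 \right)} - 13) = - (\left(\frac{11}{3} + 16\right) - 13) = - (\frac{59}{3} - 13) = \left(-1\right) \frac{20}{3} = - \frac{20}{3}$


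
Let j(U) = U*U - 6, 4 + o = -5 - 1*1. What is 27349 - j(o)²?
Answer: 18513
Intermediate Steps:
o = -10 (o = -4 + (-5 - 1*1) = -4 + (-5 - 1) = -4 - 6 = -10)
j(U) = -6 + U² (j(U) = U² - 6 = -6 + U²)
27349 - j(o)² = 27349 - (-6 + (-10)²)² = 27349 - (-6 + 100)² = 27349 - 1*94² = 27349 - 1*8836 = 27349 - 8836 = 18513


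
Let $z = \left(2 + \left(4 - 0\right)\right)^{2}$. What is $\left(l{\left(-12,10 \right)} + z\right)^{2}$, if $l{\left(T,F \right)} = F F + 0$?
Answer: $18496$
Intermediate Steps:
$l{\left(T,F \right)} = F^{2}$ ($l{\left(T,F \right)} = F^{2} + 0 = F^{2}$)
$z = 36$ ($z = \left(2 + \left(4 + 0\right)\right)^{2} = \left(2 + 4\right)^{2} = 6^{2} = 36$)
$\left(l{\left(-12,10 \right)} + z\right)^{2} = \left(10^{2} + 36\right)^{2} = \left(100 + 36\right)^{2} = 136^{2} = 18496$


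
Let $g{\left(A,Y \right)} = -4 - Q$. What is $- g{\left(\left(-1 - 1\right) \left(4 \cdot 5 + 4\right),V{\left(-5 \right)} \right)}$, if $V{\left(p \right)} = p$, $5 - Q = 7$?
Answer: $2$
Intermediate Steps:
$Q = -2$ ($Q = 5 - 7 = -2$)
$g{\left(A,Y \right)} = -2$ ($g{\left(A,Y \right)} = -4 - -2 = -4 + 2 = -2$)
$- g{\left(\left(-1 - 1\right) \left(4 \cdot 5 + 4\right),V{\left(-5 \right)} \right)} = \left(-1\right) \left(-2\right) = 2$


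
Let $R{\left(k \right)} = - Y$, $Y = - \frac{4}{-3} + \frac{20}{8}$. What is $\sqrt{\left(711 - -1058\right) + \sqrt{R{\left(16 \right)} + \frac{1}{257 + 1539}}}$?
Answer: $\frac{\sqrt{12838758084 + 2694 i \sqrt{27816897}}}{2694} \approx 42.06 + 0.023274 i$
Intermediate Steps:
$Y = \frac{23}{6}$ ($Y = \left(-4\right) \left(- \frac{1}{3}\right) + 20 \cdot \frac{1}{8} = \frac{4}{3} + \frac{5}{2} = \frac{23}{6} \approx 3.8333$)
$R{\left(k \right)} = - \frac{23}{6}$ ($R{\left(k \right)} = \left(-1\right) \frac{23}{6} = - \frac{23}{6}$)
$\sqrt{\left(711 - -1058\right) + \sqrt{R{\left(16 \right)} + \frac{1}{257 + 1539}}} = \sqrt{\left(711 - -1058\right) + \sqrt{- \frac{23}{6} + \frac{1}{257 + 1539}}} = \sqrt{\left(711 + 1058\right) + \sqrt{- \frac{23}{6} + \frac{1}{1796}}} = \sqrt{1769 + \sqrt{- \frac{23}{6} + \frac{1}{1796}}} = \sqrt{1769 + \sqrt{- \frac{20651}{5388}}} = \sqrt{1769 + \frac{i \sqrt{27816897}}{2694}}$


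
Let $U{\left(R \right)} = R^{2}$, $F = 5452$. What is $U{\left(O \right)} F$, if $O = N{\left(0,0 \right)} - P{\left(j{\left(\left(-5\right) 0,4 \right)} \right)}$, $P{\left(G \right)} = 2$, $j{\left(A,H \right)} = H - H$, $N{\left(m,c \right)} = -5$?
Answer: $267148$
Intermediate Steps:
$j{\left(A,H \right)} = 0$
$O = -7$ ($O = -5 - 2 = -7$)
$U{\left(O \right)} F = \left(-7\right)^{2} \cdot 5452 = 49 \cdot 5452 = 267148$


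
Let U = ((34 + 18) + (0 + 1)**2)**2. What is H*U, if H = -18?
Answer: -50562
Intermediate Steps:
U = 2809 (U = (52 + 1**2)**2 = (52 + 1)**2 = 53**2 = 2809)
H*U = -18*2809 = -50562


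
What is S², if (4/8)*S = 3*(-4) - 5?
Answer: 1156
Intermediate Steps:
S = -34 (S = 2*(3*(-4) - 5) = 2*(-12 - 5) = 2*(-17) = -34)
S² = (-34)² = 1156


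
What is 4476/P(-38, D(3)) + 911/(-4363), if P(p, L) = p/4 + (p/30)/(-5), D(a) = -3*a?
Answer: -2930581757/6051481 ≈ -484.27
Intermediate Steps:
P(p, L) = 73*p/300 (P(p, L) = p*(1/4) + (p*(1/30))*(-1/5) = p/4 + (p/30)*(-1/5) = p/4 - p/150 = 73*p/300)
4476/P(-38, D(3)) + 911/(-4363) = 4476/(((73/300)*(-38))) + 911/(-4363) = 4476/(-1387/150) + 911*(-1/4363) = 4476*(-150/1387) - 911/4363 = -671400/1387 - 911/4363 = -2930581757/6051481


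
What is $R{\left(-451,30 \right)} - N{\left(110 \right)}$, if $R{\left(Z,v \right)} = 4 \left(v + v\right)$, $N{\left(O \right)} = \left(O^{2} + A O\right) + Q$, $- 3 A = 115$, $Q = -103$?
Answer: $- \frac{22621}{3} \approx -7540.3$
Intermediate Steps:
$A = - \frac{115}{3}$ ($A = \left(- \frac{1}{3}\right) 115 = - \frac{115}{3} \approx -38.333$)
$N{\left(O \right)} = -103 + O^{2} - \frac{115 O}{3}$ ($N{\left(O \right)} = \left(O^{2} - \frac{115 O}{3}\right) - 103 = -103 + O^{2} - \frac{115 O}{3}$)
$R{\left(Z,v \right)} = 8 v$ ($R{\left(Z,v \right)} = 4 \cdot 2 v = 8 v$)
$R{\left(-451,30 \right)} - N{\left(110 \right)} = 8 \cdot 30 - \left(-103 + 110^{2} - \frac{12650}{3}\right) = 240 - \left(-103 + 12100 - \frac{12650}{3}\right) = 240 - \frac{23341}{3} = - \frac{22621}{3}$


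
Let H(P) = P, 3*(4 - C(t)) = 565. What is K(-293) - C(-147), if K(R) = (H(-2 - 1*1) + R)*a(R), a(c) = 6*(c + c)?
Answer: 3122761/3 ≈ 1.0409e+6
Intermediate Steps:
C(t) = -553/3 (C(t) = 4 - 1/3*565 = 4 - 565/3 = -553/3)
a(c) = 12*c (a(c) = 6*(2*c) = 12*c)
K(R) = 12*R*(-3 + R) (K(R) = ((-2 - 1*1) + R)*(12*R) = ((-2 - 1) + R)*(12*R) = (-3 + R)*(12*R) = 12*R*(-3 + R))
K(-293) - C(-147) = 12*(-293)*(-3 - 293) - 1*(-553/3) = 12*(-293)*(-296) + 553/3 = 1040736 + 553/3 = 3122761/3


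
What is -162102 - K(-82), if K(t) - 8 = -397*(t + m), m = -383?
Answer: -346715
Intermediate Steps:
K(t) = 152059 - 397*t (K(t) = 8 - 397*(t - 383) = 8 - 397*(-383 + t) = 8 + (152051 - 397*t) = 152059 - 397*t)
-162102 - K(-82) = -162102 - (152059 - 397*(-82)) = -162102 - (152059 + 32554) = -162102 - 1*184613 = -162102 - 184613 = -346715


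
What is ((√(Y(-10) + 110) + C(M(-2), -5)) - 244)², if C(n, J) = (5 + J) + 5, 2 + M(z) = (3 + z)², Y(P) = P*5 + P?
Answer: 57171 - 2390*√2 ≈ 53791.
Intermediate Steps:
Y(P) = 6*P (Y(P) = 5*P + P = 6*P)
M(z) = -2 + (3 + z)²
C(n, J) = 10 + J
((√(Y(-10) + 110) + C(M(-2), -5)) - 244)² = ((√(6*(-10) + 110) + (10 - 5)) - 244)² = ((√(-60 + 110) + 5) - 244)² = ((√50 + 5) - 244)² = ((5*√2 + 5) - 244)² = ((5 + 5*√2) - 244)² = (-239 + 5*√2)²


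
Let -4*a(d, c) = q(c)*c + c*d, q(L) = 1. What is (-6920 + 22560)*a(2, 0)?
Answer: 0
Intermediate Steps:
a(d, c) = -c/4 - c*d/4 (a(d, c) = -(1*c + c*d)/4 = -(c + c*d)/4 = -c/4 - c*d/4)
(-6920 + 22560)*a(2, 0) = (-6920 + 22560)*(-¼*0*(1 + 2)) = 15640*(-¼*0*3) = 15640*0 = 0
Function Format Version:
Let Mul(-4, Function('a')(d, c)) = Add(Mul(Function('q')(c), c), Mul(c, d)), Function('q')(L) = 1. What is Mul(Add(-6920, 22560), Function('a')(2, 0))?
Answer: 0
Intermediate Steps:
Function('a')(d, c) = Add(Mul(Rational(-1, 4), c), Mul(Rational(-1, 4), c, d)) (Function('a')(d, c) = Mul(Rational(-1, 4), Add(Mul(1, c), Mul(c, d))) = Mul(Rational(-1, 4), Add(c, Mul(c, d))) = Add(Mul(Rational(-1, 4), c), Mul(Rational(-1, 4), c, d)))
Mul(Add(-6920, 22560), Function('a')(2, 0)) = Mul(Add(-6920, 22560), Mul(Rational(-1, 4), 0, Add(1, 2))) = Mul(15640, Mul(Rational(-1, 4), 0, 3)) = Mul(15640, 0) = 0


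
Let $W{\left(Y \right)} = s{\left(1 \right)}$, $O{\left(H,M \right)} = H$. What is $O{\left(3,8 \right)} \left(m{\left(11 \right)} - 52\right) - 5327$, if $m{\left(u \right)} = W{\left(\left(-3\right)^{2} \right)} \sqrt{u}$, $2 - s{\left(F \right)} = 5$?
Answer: $-5483 - 9 \sqrt{11} \approx -5512.9$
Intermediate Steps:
$s{\left(F \right)} = -3$ ($s{\left(F \right)} = 2 - 5 = -3$)
$W{\left(Y \right)} = -3$
$m{\left(u \right)} = - 3 \sqrt{u}$
$O{\left(3,8 \right)} \left(m{\left(11 \right)} - 52\right) - 5327 = 3 \left(- 3 \sqrt{11} - 52\right) - 5327 = 3 \left(-52 - 3 \sqrt{11}\right) - 5327 = \left(-156 - 9 \sqrt{11}\right) - 5327 = -5483 - 9 \sqrt{11}$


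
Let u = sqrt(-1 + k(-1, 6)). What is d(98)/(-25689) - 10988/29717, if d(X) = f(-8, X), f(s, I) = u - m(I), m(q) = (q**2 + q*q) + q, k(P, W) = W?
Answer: 291445670/763400013 - sqrt(5)/25689 ≈ 0.38169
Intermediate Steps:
m(q) = q + 2*q**2 (m(q) = (q**2 + q**2) + q = 2*q**2 + q = q + 2*q**2)
u = sqrt(5) (u = sqrt(-1 + 6) = sqrt(5) ≈ 2.2361)
f(s, I) = sqrt(5) - I*(1 + 2*I)
d(X) = sqrt(5) - X*(1 + 2*X)
d(98)/(-25689) - 10988/29717 = (sqrt(5) - 1*98*(1 + 2*98))/(-25689) - 10988/29717 = (sqrt(5) - 1*98*(1 + 196))*(-1/25689) - 10988*1/29717 = (sqrt(5) - 1*98*197)*(-1/25689) - 10988/29717 = (sqrt(5) - 19306)*(-1/25689) - 10988/29717 = (-19306 + sqrt(5))*(-1/25689) - 10988/29717 = (19306/25689 - sqrt(5)/25689) - 10988/29717 = 291445670/763400013 - sqrt(5)/25689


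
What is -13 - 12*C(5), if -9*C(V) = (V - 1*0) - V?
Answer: -13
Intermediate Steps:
C(V) = 0 (C(V) = -((V - 1*0) - V)/9 = -((V + 0) - V)/9 = -(V - V)/9 = -1/9*0 = 0)
-13 - 12*C(5) = -13 - 12*0 = -13 + 0 = -13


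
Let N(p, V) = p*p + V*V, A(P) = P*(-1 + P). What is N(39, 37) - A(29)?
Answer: 2078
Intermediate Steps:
N(p, V) = V² + p² (N(p, V) = p² + V² = V² + p²)
N(39, 37) - A(29) = (37² + 39²) - 29*(-1 + 29) = (1369 + 1521) - 29*28 = 2890 - 1*812 = 2890 - 812 = 2078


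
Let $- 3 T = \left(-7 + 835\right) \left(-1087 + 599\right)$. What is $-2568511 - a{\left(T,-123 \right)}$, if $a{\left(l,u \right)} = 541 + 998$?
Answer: $-2570050$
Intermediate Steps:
$T = 134688$ ($T = - \frac{\left(-7 + 835\right) \left(-1087 + 599\right)}{3} = - \frac{828 \left(-488\right)}{3} = \left(- \frac{1}{3}\right) \left(-404064\right) = 134688$)
$a{\left(l,u \right)} = 1539$
$-2568511 - a{\left(T,-123 \right)} = -2568511 - 1539 = -2570050$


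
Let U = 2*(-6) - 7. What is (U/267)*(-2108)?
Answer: 40052/267 ≈ 150.01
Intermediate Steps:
U = -19 (U = -12 - 7 = -19)
(U/267)*(-2108) = -19/267*(-2108) = 40052/267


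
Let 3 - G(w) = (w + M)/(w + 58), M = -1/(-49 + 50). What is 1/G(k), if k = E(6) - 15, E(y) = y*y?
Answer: 79/217 ≈ 0.36406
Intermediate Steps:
M = -1 (M = -1/1 = -1*1 = -1)
E(y) = y²
k = 21 (k = 6² - 15 = 36 - 15 = 21)
G(w) = 3 - (-1 + w)/(58 + w) (G(w) = 3 - (w - 1)/(w + 58) = 3 - (-1 + w)/(58 + w))
1/G(k) = 1/((175 + 2*21)/(58 + 21)) = 1/((175 + 42)/79) = 1/((1/79)*217) = 1/(217/79) = 79/217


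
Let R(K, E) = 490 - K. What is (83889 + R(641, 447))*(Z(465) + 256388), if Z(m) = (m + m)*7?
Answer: 22014552724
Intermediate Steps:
Z(m) = 14*m (Z(m) = (2*m)*7 = 14*m)
(83889 + R(641, 447))*(Z(465) + 256388) = (83889 + (490 - 1*641))*(14*465 + 256388) = (83889 + (490 - 641))*(6510 + 256388) = (83889 - 151)*262898 = 83738*262898 = 22014552724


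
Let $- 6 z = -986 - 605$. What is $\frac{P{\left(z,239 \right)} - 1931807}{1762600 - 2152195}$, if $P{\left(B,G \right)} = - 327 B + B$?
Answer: $\frac{6054754}{1168785} \approx 5.1804$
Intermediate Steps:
$z = \frac{1591}{6}$ ($z = - \frac{-986 - 605}{6} = \left(- \frac{1}{6}\right) \left(-1591\right) = \frac{1591}{6} \approx 265.17$)
$P{\left(B,G \right)} = - 326 B$
$\frac{P{\left(z,239 \right)} - 1931807}{1762600 - 2152195} = \frac{\left(-326\right) \frac{1591}{6} - 1931807}{1762600 - 2152195} = \frac{- \frac{259333}{3} - 1931807}{-389595} = \left(- \frac{6054754}{3}\right) \left(- \frac{1}{389595}\right) = \frac{6054754}{1168785}$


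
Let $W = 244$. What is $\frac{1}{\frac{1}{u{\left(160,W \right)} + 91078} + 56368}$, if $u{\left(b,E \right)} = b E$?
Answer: $\frac{130118}{7334491425} \approx 1.7741 \cdot 10^{-5}$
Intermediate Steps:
$u{\left(b,E \right)} = E b$
$\frac{1}{\frac{1}{u{\left(160,W \right)} + 91078} + 56368} = \frac{1}{\frac{1}{244 \cdot 160 + 91078} + 56368} = \frac{1}{\frac{1}{39040 + 91078} + 56368} = \frac{1}{\frac{1}{130118} + 56368} = \frac{1}{\frac{7334491425}{130118}} = \frac{130118}{7334491425}$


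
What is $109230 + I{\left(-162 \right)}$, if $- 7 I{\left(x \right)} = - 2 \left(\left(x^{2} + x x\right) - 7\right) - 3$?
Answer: $124225$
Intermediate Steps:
$I{\left(x \right)} = - \frac{11}{7} + \frac{4 x^{2}}{7}$ ($I{\left(x \right)} = - \frac{- 2 \left(\left(x^{2} + x x\right) - 7\right) - 3}{7} = - \frac{- 2 \left(\left(x^{2} + x^{2}\right) - 7\right) - 3}{7} = - \frac{- 2 \left(2 x^{2} - 7\right) - 3}{7} = - \frac{- 2 \left(-7 + 2 x^{2}\right) - 3}{7} = - \frac{\left(14 - 4 x^{2}\right) - 3}{7} = - \frac{11 - 4 x^{2}}{7} = - \frac{11}{7} + \frac{4 x^{2}}{7}$)
$109230 + I{\left(-162 \right)} = 109230 - \left(\frac{11}{7} - \frac{4 \left(-162\right)^{2}}{7}\right) = 109230 + \left(- \frac{11}{7} + \frac{4}{7} \cdot 26244\right) = 109230 + \left(- \frac{11}{7} + \frac{104976}{7}\right) = 109230 + 14995 = 124225$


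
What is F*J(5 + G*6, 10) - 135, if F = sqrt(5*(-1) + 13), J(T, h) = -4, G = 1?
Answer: -135 - 8*sqrt(2) ≈ -146.31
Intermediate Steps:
F = 2*sqrt(2) (F = sqrt(-5 + 13) = sqrt(8) = 2*sqrt(2) ≈ 2.8284)
F*J(5 + G*6, 10) - 135 = (2*sqrt(2))*(-4) - 135 = -8*sqrt(2) - 135 = -135 - 8*sqrt(2)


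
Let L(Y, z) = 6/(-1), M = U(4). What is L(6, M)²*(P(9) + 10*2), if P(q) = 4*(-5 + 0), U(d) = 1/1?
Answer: 0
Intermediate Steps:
U(d) = 1
M = 1
L(Y, z) = -6 (L(Y, z) = 6*(-1) = -6)
P(q) = -20 (P(q) = 4*(-5) = -20)
L(6, M)²*(P(9) + 10*2) = (-6)²*(-20 + 10*2) = 36*(-20 + 20) = 36*0 = 0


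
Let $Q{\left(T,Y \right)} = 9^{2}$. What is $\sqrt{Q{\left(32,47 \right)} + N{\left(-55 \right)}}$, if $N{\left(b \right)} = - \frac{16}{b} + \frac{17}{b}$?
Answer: $\frac{\sqrt{244970}}{55} \approx 8.999$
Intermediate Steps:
$Q{\left(T,Y \right)} = 81$
$N{\left(b \right)} = \frac{1}{b}$
$\sqrt{Q{\left(32,47 \right)} + N{\left(-55 \right)}} = \sqrt{81 + \frac{1}{-55}} = \sqrt{81 - \frac{1}{55}} = \sqrt{\frac{4454}{55}} = \frac{\sqrt{244970}}{55}$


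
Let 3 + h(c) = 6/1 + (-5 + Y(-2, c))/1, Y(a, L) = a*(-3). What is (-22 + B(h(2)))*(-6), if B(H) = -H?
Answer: 156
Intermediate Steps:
Y(a, L) = -3*a
h(c) = 4 (h(c) = -3 + (6/1 + (-5 - 3*(-2))/1) = -3 + (6*1 + (-5 + 6)*1) = -3 + (6 + 1*1) = -3 + (6 + 1) = -3 + 7 = 4)
(-22 + B(h(2)))*(-6) = (-22 - 1*4)*(-6) = (-22 - 4)*(-6) = -26*(-6) = 156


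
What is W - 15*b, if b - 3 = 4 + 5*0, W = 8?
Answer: -97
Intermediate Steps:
b = 7 (b = 3 + (4 + 5*0) = 3 + (4 + 0) = 3 + 4 = 7)
W - 15*b = 8 - 15*7 = 8 - 105 = -97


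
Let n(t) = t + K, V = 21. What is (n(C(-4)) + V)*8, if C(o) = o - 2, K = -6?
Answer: 72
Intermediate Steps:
C(o) = -2 + o
n(t) = -6 + t (n(t) = t - 6 = -6 + t)
(n(C(-4)) + V)*8 = ((-6 + (-2 - 4)) + 21)*8 = ((-6 - 6) + 21)*8 = (-12 + 21)*8 = 9*8 = 72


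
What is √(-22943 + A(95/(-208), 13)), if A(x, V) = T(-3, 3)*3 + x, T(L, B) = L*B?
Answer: I*√62112115/52 ≈ 151.56*I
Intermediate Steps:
T(L, B) = B*L
A(x, V) = -27 + x (A(x, V) = (3*(-3))*3 + x = -9*3 + x = -27 + x)
√(-22943 + A(95/(-208), 13)) = √(-22943 + (-27 + 95/(-208))) = √(-22943 + (-27 + 95*(-1/208))) = √(-22943 + (-27 - 95/208)) = √(-22943 - 5711/208) = √(-4777855/208) = I*√62112115/52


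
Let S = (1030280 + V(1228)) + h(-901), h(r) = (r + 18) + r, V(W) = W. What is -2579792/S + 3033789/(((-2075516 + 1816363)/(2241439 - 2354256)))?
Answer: 88108932419959159/66714015943 ≈ 1.3207e+6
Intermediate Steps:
h(r) = 18 + 2*r (h(r) = (18 + r) + r = 18 + 2*r)
S = 1029724 (S = (1030280 + 1228) + (18 + 2*(-901)) = 1031508 + (18 - 1802) = 1031508 - 1784 = 1029724)
-2579792/S + 3033789/(((-2075516 + 1816363)/(2241439 - 2354256))) = -2579792/1029724 + 3033789/(((-2075516 + 1816363)/(2241439 - 2354256))) = -2579792*1/1029724 + 3033789/((-259153/(-112817))) = -644948/257431 + 3033789/((-259153*(-1/112817))) = -644948/257431 + 3033789/(259153/112817) = -644948/257431 + 3033789*(112817/259153) = -644948/257431 + 342262973613/259153 = 88108932419959159/66714015943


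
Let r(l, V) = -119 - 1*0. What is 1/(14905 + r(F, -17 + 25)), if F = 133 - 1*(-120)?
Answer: 1/14786 ≈ 6.7631e-5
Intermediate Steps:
F = 253 (F = 133 + 120 = 253)
r(l, V) = -119 (r(l, V) = -119 + 0 = -119)
1/(14905 + r(F, -17 + 25)) = 1/(14905 - 119) = 1/14786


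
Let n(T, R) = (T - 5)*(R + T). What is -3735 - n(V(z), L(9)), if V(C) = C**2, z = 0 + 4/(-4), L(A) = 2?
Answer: -3723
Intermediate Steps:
z = -1 (z = 0 + 4*(-1/4) = 0 - 1 = -1)
n(T, R) = (-5 + T)*(R + T)
-3735 - n(V(z), L(9)) = -3735 - (((-1)**2)**2 - 5*2 - 5*(-1)**2 + 2*(-1)**2) = -3735 - (1**2 - 10 - 5*1 + 2*1) = -3735 - (1 - 10 - 5 + 2) = -3735 - 1*(-12) = -3735 + 12 = -3723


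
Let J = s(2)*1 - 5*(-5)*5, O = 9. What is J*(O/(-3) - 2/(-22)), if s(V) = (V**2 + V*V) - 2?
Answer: -4192/11 ≈ -381.09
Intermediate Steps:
s(V) = -2 + 2*V**2 (s(V) = (V**2 + V**2) - 2 = 2*V**2 - 2 = -2 + 2*V**2)
J = 131 (J = (-2 + 2*2**2)*1 - 5*(-5)*5 = (-2 + 2*4)*1 + 25*5 = (-2 + 8)*1 + 125 = 6*1 + 125 = 6 + 125 = 131)
J*(O/(-3) - 2/(-22)) = 131*(9/(-3) - 2/(-22)) = 131*(9*(-1/3) - 2*(-1/22)) = 131*(-3 + 1/11) = 131*(-32/11) = -4192/11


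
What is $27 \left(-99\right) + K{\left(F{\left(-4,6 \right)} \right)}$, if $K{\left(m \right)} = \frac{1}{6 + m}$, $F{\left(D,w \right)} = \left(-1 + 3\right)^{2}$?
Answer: $- \frac{26729}{10} \approx -2672.9$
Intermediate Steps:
$F{\left(D,w \right)} = 4$ ($F{\left(D,w \right)} = 2^{2} = 4$)
$27 \left(-99\right) + K{\left(F{\left(-4,6 \right)} \right)} = 27 \left(-99\right) + \frac{1}{6 + 4} = -2673 + \frac{1}{10} = - \frac{26729}{10}$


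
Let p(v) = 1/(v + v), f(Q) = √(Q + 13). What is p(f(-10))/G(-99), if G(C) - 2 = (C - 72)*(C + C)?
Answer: √3/203160 ≈ 8.5255e-6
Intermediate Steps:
f(Q) = √(13 + Q)
G(C) = 2 + 2*C*(-72 + C) (G(C) = 2 + (C - 72)*(C + C) = 2 + (-72 + C)*(2*C) = 2 + 2*C*(-72 + C))
p(v) = 1/(2*v)
p(f(-10))/G(-99) = (1/(2*(√(13 - 10))))/(2 - 144*(-99) + 2*(-99)²) = (1/(2*(√3)))/(2 + 14256 + 2*9801) = ((√3/3)/2)/(2 + 14256 + 19602) = (√3/6)/33860 = (√3/6)*(1/33860) = √3/203160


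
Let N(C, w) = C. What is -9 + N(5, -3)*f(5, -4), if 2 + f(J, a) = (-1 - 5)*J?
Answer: -169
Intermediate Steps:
f(J, a) = -2 - 6*J (f(J, a) = -2 + (-1 - 5)*J = -2 - 6*J)
-9 + N(5, -3)*f(5, -4) = -9 + 5*(-2 - 6*5) = -9 + 5*(-2 - 30) = -9 + 5*(-32) = -9 - 160 = -169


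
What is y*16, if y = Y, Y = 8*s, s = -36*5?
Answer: -23040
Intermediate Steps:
s = -180
Y = -1440 (Y = 8*(-180) = -1440)
y = -1440
y*16 = -1440*16 = -23040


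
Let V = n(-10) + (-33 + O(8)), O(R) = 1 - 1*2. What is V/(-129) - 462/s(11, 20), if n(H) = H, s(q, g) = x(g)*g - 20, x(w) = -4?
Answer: 31999/6450 ≈ 4.9611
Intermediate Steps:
O(R) = -1 (O(R) = 1 - 2 = -1)
s(q, g) = -20 - 4*g (s(q, g) = -4*g - 20 = -20 - 4*g)
V = -44 (V = -10 + (-33 - 1) = -10 - 34 = -44)
V/(-129) - 462/s(11, 20) = -44/(-129) - 462/(-20 - 4*20) = -44*(-1/129) - 462/(-20 - 80) = 44/129 - 462/(-100) = 44/129 - 462*(-1/100) = 44/129 + 231/50 = 31999/6450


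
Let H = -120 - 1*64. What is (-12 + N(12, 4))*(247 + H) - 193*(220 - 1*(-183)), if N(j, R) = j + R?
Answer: -77527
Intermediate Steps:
N(j, R) = R + j
H = -184 (H = -120 - 64 = -184)
(-12 + N(12, 4))*(247 + H) - 193*(220 - 1*(-183)) = (-12 + (4 + 12))*(247 - 184) - 193*(220 - 1*(-183)) = (-12 + 16)*63 - 193*(220 + 183) = 4*63 - 193*403 = 252 - 77779 = -77527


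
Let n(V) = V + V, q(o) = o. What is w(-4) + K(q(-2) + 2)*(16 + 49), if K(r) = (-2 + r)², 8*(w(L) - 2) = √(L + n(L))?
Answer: 262 + I*√3/4 ≈ 262.0 + 0.43301*I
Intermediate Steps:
n(V) = 2*V
w(L) = 2 + √3*√L/8 (w(L) = 2 + √(L + 2*L)/8 = 2 + √(3*L)/8 = 2 + (√3*√L)/8 = 2 + √3*√L/8)
w(-4) + K(q(-2) + 2)*(16 + 49) = (2 + √3*√(-4)/8) + (-2 + (-2 + 2))²*(16 + 49) = (2 + √3*(2*I)/8) + (-2 + 0)²*65 = (2 + I*√3/4) + (-2)²*65 = (2 + I*√3/4) + 4*65 = (2 + I*√3/4) + 260 = 262 + I*√3/4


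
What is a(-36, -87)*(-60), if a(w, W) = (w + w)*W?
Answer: -375840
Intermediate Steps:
a(w, W) = 2*W*w (a(w, W) = (2*w)*W = 2*W*w)
a(-36, -87)*(-60) = (2*(-87)*(-36))*(-60) = 6264*(-60) = -375840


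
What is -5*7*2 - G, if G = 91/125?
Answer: -8841/125 ≈ -70.728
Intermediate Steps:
G = 91/125 (G = 91*(1/125) = 91/125 ≈ 0.72800)
-5*7*2 - G = -5*7*2 - 1*91/125 = -35*2 - 91/125 = -70 - 91/125 = -8841/125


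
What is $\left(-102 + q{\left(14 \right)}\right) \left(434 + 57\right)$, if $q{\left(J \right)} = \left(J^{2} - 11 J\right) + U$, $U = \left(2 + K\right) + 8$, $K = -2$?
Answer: $-25532$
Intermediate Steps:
$U = 8$ ($U = \left(2 - 2\right) + 8 = 0 + 8 = 8$)
$q{\left(J \right)} = 8 + J^{2} - 11 J$ ($q{\left(J \right)} = \left(J^{2} - 11 J\right) + 8 = 8 + J^{2} - 11 J$)
$\left(-102 + q{\left(14 \right)}\right) \left(434 + 57\right) = \left(-102 + \left(8 + 14^{2} - 154\right)\right) \left(434 + 57\right) = \left(-102 + \left(8 + 196 - 154\right)\right) 491 = \left(-102 + 50\right) 491 = \left(-52\right) 491 = -25532$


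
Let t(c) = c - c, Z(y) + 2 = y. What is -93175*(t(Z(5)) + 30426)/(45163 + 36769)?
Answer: -1417471275/40966 ≈ -34601.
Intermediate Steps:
Z(y) = -2 + y
t(c) = 0
-93175*(t(Z(5)) + 30426)/(45163 + 36769) = -93175*(0 + 30426)/(45163 + 36769) = -93175/(81932/30426) = -93175/(81932*(1/30426)) = -93175/40966/15213 = -93175*15213/40966 = -1417471275/40966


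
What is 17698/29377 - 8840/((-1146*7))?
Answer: 200833018/117831147 ≈ 1.7044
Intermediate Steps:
17698/29377 - 8840/((-1146*7)) = 17698*(1/29377) - 8840/(-8022) = 17698/29377 - 8840*(-1/8022) = 17698/29377 + 4420/4011 = 200833018/117831147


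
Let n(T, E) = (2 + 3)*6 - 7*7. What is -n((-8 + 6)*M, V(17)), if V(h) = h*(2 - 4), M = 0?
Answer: 19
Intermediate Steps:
V(h) = -2*h (V(h) = h*(-2) = -2*h)
n(T, E) = -19 (n(T, E) = 5*6 - 49 = 30 - 49 = -19)
-n((-8 + 6)*M, V(17)) = -1*(-19) = 19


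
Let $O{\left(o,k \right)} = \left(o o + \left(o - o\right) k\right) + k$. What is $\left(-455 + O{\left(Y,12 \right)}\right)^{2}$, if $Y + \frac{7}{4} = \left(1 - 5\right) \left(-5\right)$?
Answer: $\frac{3094081}{256} \approx 12086.0$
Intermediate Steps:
$Y = \frac{73}{4}$ ($Y = - \frac{7}{4} + \left(1 - 5\right) \left(-5\right) = - \frac{7}{4} - -20 = - \frac{7}{4} + 20 = \frac{73}{4} \approx 18.25$)
$O{\left(o,k \right)} = k + o^{2}$ ($O{\left(o,k \right)} = \left(o^{2} + 0 k\right) + k = \left(o^{2} + 0\right) + k = o^{2} + k = k + o^{2}$)
$\left(-455 + O{\left(Y,12 \right)}\right)^{2} = \left(-455 + \left(12 + \left(\frac{73}{4}\right)^{2}\right)\right)^{2} = \left(-455 + \left(12 + \frac{5329}{16}\right)\right)^{2} = \left(-455 + \frac{5521}{16}\right)^{2} = \left(- \frac{1759}{16}\right)^{2} = \frac{3094081}{256}$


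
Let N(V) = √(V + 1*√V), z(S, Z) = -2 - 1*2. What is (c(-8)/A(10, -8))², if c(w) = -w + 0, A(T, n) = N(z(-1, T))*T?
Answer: -16/125 - 8*I/125 ≈ -0.128 - 0.064*I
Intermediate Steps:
z(S, Z) = -4 (z(S, Z) = -2 - 2 = -4)
N(V) = √(V + √V)
A(T, n) = T*√(-4 + 2*I) (A(T, n) = √(-4 + √(-4))*T = √(-4 + 2*I)*T = T*√(-4 + 2*I))
c(w) = -w
(c(-8)/A(10, -8))² = ((-1*(-8))/((10*√(-4 + 2*I))))² = (8*(1/(10*√(-4 + 2*I))))² = (4/(5*√(-4 + 2*I)))² = -16/125 - 8*I/125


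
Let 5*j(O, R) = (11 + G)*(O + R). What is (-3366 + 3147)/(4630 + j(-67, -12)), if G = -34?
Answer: -1095/24967 ≈ -0.043858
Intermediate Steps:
j(O, R) = -23*O/5 - 23*R/5 (j(O, R) = ((11 - 34)*(O + R))/5 = (-23*(O + R))/5 = (-23*O - 23*R)/5 = -23*O/5 - 23*R/5)
(-3366 + 3147)/(4630 + j(-67, -12)) = (-3366 + 3147)/(4630 + (-23/5*(-67) - 23/5*(-12))) = -219/(4630 + (1541/5 + 276/5)) = -219/(4630 + 1817/5) = -219/24967/5 = -219*5/24967 = -1095/24967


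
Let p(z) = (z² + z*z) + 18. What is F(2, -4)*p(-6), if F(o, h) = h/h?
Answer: 90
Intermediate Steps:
p(z) = 18 + 2*z² (p(z) = (z² + z²) + 18 = 2*z² + 18 = 18 + 2*z²)
F(o, h) = 1
F(2, -4)*p(-6) = 1*(18 + 2*(-6)²) = 1*(18 + 2*36) = 1*(18 + 72) = 1*90 = 90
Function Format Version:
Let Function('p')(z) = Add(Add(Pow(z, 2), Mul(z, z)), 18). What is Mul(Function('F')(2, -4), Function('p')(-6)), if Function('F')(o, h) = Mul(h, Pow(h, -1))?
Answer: 90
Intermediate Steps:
Function('p')(z) = Add(18, Mul(2, Pow(z, 2))) (Function('p')(z) = Add(Add(Pow(z, 2), Pow(z, 2)), 18) = Add(Mul(2, Pow(z, 2)), 18) = Add(18, Mul(2, Pow(z, 2))))
Function('F')(o, h) = 1
Mul(Function('F')(2, -4), Function('p')(-6)) = Mul(1, Add(18, Mul(2, Pow(-6, 2)))) = Mul(1, Add(18, Mul(2, 36))) = Mul(1, Add(18, 72)) = Mul(1, 90) = 90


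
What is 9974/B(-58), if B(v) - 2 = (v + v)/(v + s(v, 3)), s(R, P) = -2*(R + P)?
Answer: -129662/3 ≈ -43221.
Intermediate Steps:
s(R, P) = -2*P - 2*R (s(R, P) = -2*(P + R) = -2*P - 2*R)
B(v) = 2 + 2*v/(-6 - v) (B(v) = 2 + (v + v)/(v + (-2*3 - 2*v)) = 2 + (2*v)/(v + (-6 - 2*v)) = 2 + (2*v)/(-6 - v) = 2 + 2*v/(-6 - v))
9974/B(-58) = 9974/((12/(6 - 58))) = 9974/((12/(-52))) = 9974/((12*(-1/52))) = 9974/(-3/13) = 9974*(-13/3) = -129662/3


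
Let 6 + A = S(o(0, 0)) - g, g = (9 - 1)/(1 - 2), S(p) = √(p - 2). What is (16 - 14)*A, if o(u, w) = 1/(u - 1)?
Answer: 4 + 2*I*√3 ≈ 4.0 + 3.4641*I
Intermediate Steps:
o(u, w) = 1/(-1 + u)
S(p) = √(-2 + p)
g = -8 (g = 8/(-1) = 8*(-1) = -8)
A = 2 + I*√3 (A = -6 + (√(-2 + 1/(-1 + 0)) - 1*(-8)) = -6 + (√(-2 + 1/(-1)) + 8) = -6 + (√(-2 - 1) + 8) = -6 + (√(-3) + 8) = -6 + (I*√3 + 8) = -6 + (8 + I*√3) = 2 + I*√3 ≈ 2.0 + 1.732*I)
(16 - 14)*A = (16 - 14)*(2 + I*√3) = 2*(2 + I*√3) = 4 + 2*I*√3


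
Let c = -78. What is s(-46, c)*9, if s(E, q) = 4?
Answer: 36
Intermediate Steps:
s(-46, c)*9 = 4*9 = 36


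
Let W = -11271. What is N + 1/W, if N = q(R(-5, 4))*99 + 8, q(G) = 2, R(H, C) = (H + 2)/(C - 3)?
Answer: 2321825/11271 ≈ 206.00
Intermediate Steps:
R(H, C) = (2 + H)/(-3 + C)
N = 206 (N = 2*99 + 8 = 198 + 8 = 206)
N + 1/W = 206 + 1/(-11271) = 206 - 1/11271 = 2321825/11271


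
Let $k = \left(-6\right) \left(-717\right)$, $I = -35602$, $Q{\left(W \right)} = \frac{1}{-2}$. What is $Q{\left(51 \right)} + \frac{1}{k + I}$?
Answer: $- \frac{15651}{31300} \approx -0.50003$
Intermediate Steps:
$Q{\left(W \right)} = - \frac{1}{2}$
$k = 4302$
$Q{\left(51 \right)} + \frac{1}{k + I} = - \frac{1}{2} + \frac{1}{4302 - 35602} = - \frac{1}{2} + \frac{1}{-31300} = - \frac{1}{2} - \frac{1}{31300} = - \frac{15651}{31300}$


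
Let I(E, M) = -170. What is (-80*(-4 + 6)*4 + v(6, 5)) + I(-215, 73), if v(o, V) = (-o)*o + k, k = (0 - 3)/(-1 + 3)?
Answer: -1695/2 ≈ -847.50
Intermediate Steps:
k = -3/2 ≈ -1.5000
v(o, V) = -3/2 - o**2 (v(o, V) = (-o)*o - 3/2 = -o**2 - 3/2 = -3/2 - o**2)
(-80*(-4 + 6)*4 + v(6, 5)) + I(-215, 73) = (-80*(-4 + 6)*4 + (-3/2 - 1*6**2)) - 170 = (-160*4 + (-3/2 - 1*36)) - 170 = (-80*8 + (-3/2 - 36)) - 170 = (-640 - 75/2) - 170 = -1355/2 - 170 = -1695/2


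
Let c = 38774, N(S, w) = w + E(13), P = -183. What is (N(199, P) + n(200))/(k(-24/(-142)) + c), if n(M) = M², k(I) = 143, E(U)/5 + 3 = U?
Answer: 39867/38917 ≈ 1.0244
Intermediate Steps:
E(U) = -15 + 5*U
N(S, w) = 50 + w (N(S, w) = w + (-15 + 5*13) = w + (-15 + 65) = w + 50 = 50 + w)
(N(199, P) + n(200))/(k(-24/(-142)) + c) = ((50 - 183) + 200²)/(143 + 38774) = (-133 + 40000)/38917 = 39867*(1/38917) = 39867/38917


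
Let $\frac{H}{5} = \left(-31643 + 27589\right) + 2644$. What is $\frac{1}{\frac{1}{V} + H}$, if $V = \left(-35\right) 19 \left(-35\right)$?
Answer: $- \frac{23275}{164088749} \approx -0.00014184$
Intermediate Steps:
$V = 23275$ ($V = \left(-665\right) \left(-35\right) = 23275$)
$H = -7050$ ($H = 5 \left(\left(-31643 + 27589\right) + 2644\right) = 5 \left(-4054 + 2644\right) = 5 \left(-1410\right) = -7050$)
$\frac{1}{\frac{1}{V} + H} = \frac{1}{\frac{1}{23275} - 7050} = \frac{1}{- \frac{164088749}{23275}} = - \frac{23275}{164088749}$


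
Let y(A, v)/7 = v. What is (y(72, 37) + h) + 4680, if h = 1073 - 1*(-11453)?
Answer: 17465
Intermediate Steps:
y(A, v) = 7*v
h = 12526 (h = 1073 + 11453 = 12526)
(y(72, 37) + h) + 4680 = (7*37 + 12526) + 4680 = (259 + 12526) + 4680 = 12785 + 4680 = 17465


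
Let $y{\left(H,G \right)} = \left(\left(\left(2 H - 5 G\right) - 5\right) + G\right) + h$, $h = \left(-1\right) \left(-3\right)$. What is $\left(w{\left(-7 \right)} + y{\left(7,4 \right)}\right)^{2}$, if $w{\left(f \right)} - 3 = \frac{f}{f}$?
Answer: $0$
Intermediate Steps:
$h = 3$
$w{\left(f \right)} = 4$ ($w{\left(f \right)} = 3 + \frac{f}{f} = 3 + 1 = 4$)
$y{\left(H,G \right)} = -2 - 4 G + 2 H$ ($y{\left(H,G \right)} = \left(\left(\left(2 H - 5 G\right) - 5\right) + G\right) + 3 = \left(\left(\left(- 5 G + 2 H\right) - 5\right) + G\right) + 3 = \left(\left(-5 - 5 G + 2 H\right) + G\right) + 3 = \left(-5 - 4 G + 2 H\right) + 3 = -2 - 4 G + 2 H$)
$\left(w{\left(-7 \right)} + y{\left(7,4 \right)}\right)^{2} = \left(4 - 4\right)^{2} = 0^{2} = 0$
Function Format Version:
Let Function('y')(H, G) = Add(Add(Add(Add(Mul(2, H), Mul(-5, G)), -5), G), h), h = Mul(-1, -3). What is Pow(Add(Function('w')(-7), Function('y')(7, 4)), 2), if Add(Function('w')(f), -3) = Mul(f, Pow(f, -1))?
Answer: 0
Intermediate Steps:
h = 3
Function('w')(f) = 4 (Function('w')(f) = Add(3, Mul(f, Pow(f, -1))) = Add(3, 1) = 4)
Function('y')(H, G) = Add(-2, Mul(-4, G), Mul(2, H)) (Function('y')(H, G) = Add(Add(Add(Add(Mul(2, H), Mul(-5, G)), -5), G), 3) = Add(Add(Add(Add(Mul(-5, G), Mul(2, H)), -5), G), 3) = Add(Add(Add(-5, Mul(-5, G), Mul(2, H)), G), 3) = Add(Add(-5, Mul(-4, G), Mul(2, H)), 3) = Add(-2, Mul(-4, G), Mul(2, H)))
Pow(Add(Function('w')(-7), Function('y')(7, 4)), 2) = Pow(Add(4, Add(-2, Mul(-4, 4), Mul(2, 7))), 2) = Pow(Add(4, Add(-2, -16, 14)), 2) = Pow(Add(4, -4), 2) = Pow(0, 2) = 0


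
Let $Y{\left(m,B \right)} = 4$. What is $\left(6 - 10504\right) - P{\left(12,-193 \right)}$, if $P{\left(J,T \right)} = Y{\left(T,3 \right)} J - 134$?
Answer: $-10412$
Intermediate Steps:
$P{\left(J,T \right)} = -134 + 4 J$ ($P{\left(J,T \right)} = 4 J - 134 = -134 + 4 J$)
$\left(6 - 10504\right) - P{\left(12,-193 \right)} = \left(6 - 10504\right) - \left(-134 + 4 \cdot 12\right) = \left(6 - 10504\right) - \left(-134 + 48\right) = -10498 - -86 = -10498 + 86 = -10412$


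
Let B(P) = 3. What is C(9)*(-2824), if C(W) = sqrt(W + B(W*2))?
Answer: -5648*sqrt(3) ≈ -9782.6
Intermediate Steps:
C(W) = sqrt(3 + W) (C(W) = sqrt(W + 3) = sqrt(3 + W))
C(9)*(-2824) = sqrt(3 + 9)*(-2824) = sqrt(12)*(-2824) = (2*sqrt(3))*(-2824) = -5648*sqrt(3)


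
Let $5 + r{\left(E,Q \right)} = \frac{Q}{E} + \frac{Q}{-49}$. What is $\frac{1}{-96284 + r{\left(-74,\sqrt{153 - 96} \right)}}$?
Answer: $- \frac{1265995832164}{121901472682377043} + \frac{445998 \sqrt{57}}{121901472682377043} \approx -1.0385 \cdot 10^{-5}$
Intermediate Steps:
$r{\left(E,Q \right)} = -5 - \frac{Q}{49} + \frac{Q}{E}$ ($r{\left(E,Q \right)} = -5 + \left(\frac{Q}{E} + \frac{Q}{-49}\right) = -5 + \left(\frac{Q}{E} + Q \left(- \frac{1}{49}\right)\right) = -5 - \left(\frac{Q}{49} - \frac{Q}{E}\right) = -5 - \frac{Q}{49} + \frac{Q}{E}$)
$\frac{1}{-96284 + r{\left(-74,\sqrt{153 - 96} \right)}} = \frac{1}{-96284 - \left(5 + \frac{\sqrt{153 - 96}}{49} - \frac{\sqrt{153 - 96}}{-74}\right)} = \frac{1}{-96284 - \left(5 + \frac{\sqrt{57}}{49} - \sqrt{57} \left(- \frac{1}{74}\right)\right)} = \frac{1}{-96284 - \left(5 + \frac{123 \sqrt{57}}{3626}\right)} = \frac{1}{-96289 - \frac{123 \sqrt{57}}{3626}}$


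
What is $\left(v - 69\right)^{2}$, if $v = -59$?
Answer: $16384$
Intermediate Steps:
$\left(v - 69\right)^{2} = \left(-59 - 69\right)^{2} = \left(-128\right)^{2} = 16384$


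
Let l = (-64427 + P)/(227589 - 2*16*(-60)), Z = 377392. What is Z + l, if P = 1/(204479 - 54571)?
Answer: 12984250853908709/34405235172 ≈ 3.7739e+5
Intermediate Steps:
P = 1/149908 ≈ 6.6708e-6
l = -9658122715/34405235172 (l = (-64427 + 1/149908)/(227589 - 2*16*(-60)) = -9658122715/(149908*(227589 - 32*(-60))) = -9658122715/(149908*(227589 + 1920)) = -9658122715/149908/229509 = -9658122715/149908*1/229509 = -9658122715/34405235172 ≈ -0.28072)
Z + l = 377392 - 9658122715/34405235172 = 12984250853908709/34405235172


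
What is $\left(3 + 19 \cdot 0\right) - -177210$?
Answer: $177213$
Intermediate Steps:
$\left(3 + 19 \cdot 0\right) - -177210 = \left(3 + 0\right) + 177210 = 3 + 177210 = 177213$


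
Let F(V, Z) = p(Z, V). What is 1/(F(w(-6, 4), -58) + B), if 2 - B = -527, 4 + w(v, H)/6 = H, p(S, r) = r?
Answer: 1/529 ≈ 0.0018904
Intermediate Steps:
w(v, H) = -24 + 6*H
F(V, Z) = V
B = 529 (B = 2 - 1*(-527) = 2 + 527 = 529)
1/(F(w(-6, 4), -58) + B) = 1/((-24 + 6*4) + 529) = 1/((-24 + 24) + 529) = 1/(0 + 529) = 1/529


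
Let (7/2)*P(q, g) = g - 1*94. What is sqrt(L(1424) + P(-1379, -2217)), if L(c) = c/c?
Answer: I*sqrt(32305)/7 ≈ 25.677*I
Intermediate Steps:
P(q, g) = -188/7 + 2*g/7 (P(q, g) = 2*(g - 1*94)/7 = 2*(g - 94)/7 = 2*(-94 + g)/7 = -188/7 + 2*g/7)
L(c) = 1
sqrt(L(1424) + P(-1379, -2217)) = sqrt(1 + (-188/7 + (2/7)*(-2217))) = sqrt(1 + (-188/7 - 4434/7)) = sqrt(1 - 4622/7) = sqrt(-4615/7) = I*sqrt(32305)/7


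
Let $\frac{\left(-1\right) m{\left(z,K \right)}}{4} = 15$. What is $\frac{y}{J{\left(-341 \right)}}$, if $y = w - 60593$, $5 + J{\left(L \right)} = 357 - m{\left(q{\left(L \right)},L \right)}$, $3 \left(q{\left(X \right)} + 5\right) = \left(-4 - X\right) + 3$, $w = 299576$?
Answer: $\frac{238983}{412} \approx 580.06$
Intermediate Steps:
$q{\left(X \right)} = - \frac{16}{3} - \frac{X}{3}$ ($q{\left(X \right)} = -5 + \frac{\left(-4 - X\right) + 3}{3} = -5 + \frac{-1 - X}{3} = -5 - \left(\frac{1}{3} + \frac{X}{3}\right) = - \frac{16}{3} - \frac{X}{3}$)
$m{\left(z,K \right)} = -60$ ($m{\left(z,K \right)} = \left(-4\right) 15 = -60$)
$J{\left(L \right)} = 412$ ($J{\left(L \right)} = -5 + \left(357 - -60\right) = -5 + \left(357 + 60\right) = -5 + 417 = 412$)
$y = 238983$ ($y = 299576 - 60593 = 238983$)
$\frac{y}{J{\left(-341 \right)}} = \frac{238983}{412}$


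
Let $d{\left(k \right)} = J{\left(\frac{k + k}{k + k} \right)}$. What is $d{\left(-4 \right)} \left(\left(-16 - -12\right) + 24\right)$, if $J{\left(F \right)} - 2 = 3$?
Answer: $100$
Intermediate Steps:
$J{\left(F \right)} = 5$ ($J{\left(F \right)} = 2 + 3 = 5$)
$d{\left(k \right)} = 5$
$d{\left(-4 \right)} \left(\left(-16 - -12\right) + 24\right) = 5 \left(\left(-16 - -12\right) + 24\right) = 5 \left(\left(-16 + 12\right) + 24\right) = 5 \left(-4 + 24\right) = 5 \cdot 20 = 100$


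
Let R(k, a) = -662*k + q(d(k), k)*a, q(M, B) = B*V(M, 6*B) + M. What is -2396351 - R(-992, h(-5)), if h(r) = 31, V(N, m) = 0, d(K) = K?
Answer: -3022303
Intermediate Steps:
q(M, B) = M (q(M, B) = B*0 + M = 0 + M = M)
R(k, a) = -662*k + a*k (R(k, a) = -662*k + k*a = -662*k + a*k)
-2396351 - R(-992, h(-5)) = -2396351 - (-992)*(-662 + 31) = -2396351 - (-992)*(-631) = -2396351 - 1*625952 = -2396351 - 625952 = -3022303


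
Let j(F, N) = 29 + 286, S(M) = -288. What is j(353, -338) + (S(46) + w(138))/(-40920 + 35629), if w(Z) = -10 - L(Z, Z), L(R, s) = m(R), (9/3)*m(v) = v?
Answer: 1667009/5291 ≈ 315.06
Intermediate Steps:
m(v) = v/3
j(F, N) = 315
L(R, s) = R/3
w(Z) = -10 - Z/3
j(353, -338) + (S(46) + w(138))/(-40920 + 35629) = 315 + (-288 + (-10 - ⅓*138))/(-40920 + 35629) = 315 + (-288 + (-10 - 46))/(-5291) = 315 + (-288 - 56)*(-1/5291) = 315 - 344*(-1/5291) = 315 + 344/5291 = 1667009/5291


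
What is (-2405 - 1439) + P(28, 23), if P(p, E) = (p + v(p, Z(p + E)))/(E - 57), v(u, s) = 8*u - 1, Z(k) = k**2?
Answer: -130947/34 ≈ -3851.4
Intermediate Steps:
v(u, s) = -1 + 8*u
P(p, E) = (-1 + 9*p)/(-57 + E) (P(p, E) = (p + (-1 + 8*p))/(E - 57) = (-1 + 9*p)/(-57 + E))
(-2405 - 1439) + P(28, 23) = (-2405 - 1439) + (-1 + 9*28)/(-57 + 23) = -3844 + (-1 + 252)/(-34) = -3844 - 1/34*251 = -3844 - 251/34 = -130947/34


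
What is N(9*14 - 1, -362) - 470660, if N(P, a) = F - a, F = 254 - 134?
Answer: -470178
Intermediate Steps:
F = 120
N(P, a) = 120 - a
N(9*14 - 1, -362) - 470660 = (120 - 1*(-362)) - 470660 = (120 + 362) - 470660 = 482 - 470660 = -470178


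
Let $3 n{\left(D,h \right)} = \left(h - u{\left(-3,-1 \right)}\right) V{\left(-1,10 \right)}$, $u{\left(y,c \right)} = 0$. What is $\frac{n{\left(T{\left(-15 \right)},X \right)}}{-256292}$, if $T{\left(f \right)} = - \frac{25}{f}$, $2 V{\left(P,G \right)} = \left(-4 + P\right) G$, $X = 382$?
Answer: $\frac{4775}{384438} \approx 0.012421$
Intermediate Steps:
$V{\left(P,G \right)} = \frac{G \left(-4 + P\right)}{2}$ ($V{\left(P,G \right)} = \frac{\left(-4 + P\right) G}{2} = \frac{G \left(-4 + P\right)}{2}$)
$n{\left(D,h \right)} = - \frac{25 h}{3}$ ($n{\left(D,h \right)} = \frac{\left(h - 0\right) \frac{1}{2} \cdot 10 \left(-4 - 1\right)}{3} = \frac{\left(h + 0\right) \frac{1}{2} \cdot 10 \left(-5\right)}{3} = \frac{h \left(-25\right)}{3} = \frac{\left(-25\right) h}{3} = - \frac{25 h}{3}$)
$\frac{n{\left(T{\left(-15 \right)},X \right)}}{-256292} = \frac{\left(- \frac{25}{3}\right) 382}{-256292} = \left(- \frac{9550}{3}\right) \left(- \frac{1}{256292}\right) = \frac{4775}{384438}$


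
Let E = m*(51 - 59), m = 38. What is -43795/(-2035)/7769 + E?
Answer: -961234073/3161983 ≈ -304.00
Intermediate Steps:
E = -304 (E = 38*(51 - 59) = 38*(-8) = -304)
-43795/(-2035)/7769 + E = -43795/(-2035)/7769 - 304 = -43795*(-1/2035)*(1/7769) - 304 = (8759/407)*(1/7769) - 304 = 8759/3161983 - 304 = -961234073/3161983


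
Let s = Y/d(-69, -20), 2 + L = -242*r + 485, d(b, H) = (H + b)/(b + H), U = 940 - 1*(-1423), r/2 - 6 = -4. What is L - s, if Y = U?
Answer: -2848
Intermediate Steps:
r = 4 (r = 12 + 2*(-4) = 12 - 8 = 4)
U = 2363 (U = 940 + 1423 = 2363)
d(b, H) = 1 (d(b, H) = (H + b)/(H + b) = 1)
Y = 2363
L = -485 (L = -2 + (-242*4 + 485) = -2 + (-968 + 485) = -2 - 483 = -485)
s = 2363 (s = 2363/1 = 2363*1 = 2363)
L - s = -485 - 1*2363 = -485 - 2363 = -2848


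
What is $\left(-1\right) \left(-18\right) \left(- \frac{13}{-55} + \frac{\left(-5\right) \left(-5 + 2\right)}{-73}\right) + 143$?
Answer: $\frac{576377}{4015} \approx 143.56$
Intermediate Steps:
$\left(-1\right) \left(-18\right) \left(- \frac{13}{-55} + \frac{\left(-5\right) \left(-5 + 2\right)}{-73}\right) + 143 = 18 \left(\left(-13\right) \left(- \frac{1}{55}\right) + \left(-5\right) \left(-3\right) \left(- \frac{1}{73}\right)\right) + 143 = 18 \left(\frac{13}{55} + 15 \left(- \frac{1}{73}\right)\right) + 143 = 18 \left(\frac{13}{55} - \frac{15}{73}\right) + 143 = 18 \cdot \frac{124}{4015} + 143 = \frac{2232}{4015} + 143 = \frac{576377}{4015}$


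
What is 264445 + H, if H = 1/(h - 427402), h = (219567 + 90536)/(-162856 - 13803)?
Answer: 19966845685776686/75504720021 ≈ 2.6445e+5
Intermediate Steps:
h = -310103/176659 (h = 310103/(-176659) = 310103*(-1/176659) = -310103/176659 ≈ -1.7554)
H = -176659/75504720021 (H = 1/(-310103/176659 - 427402) = 1/(-75504720021/176659) = -176659/75504720021 ≈ -2.3397e-6)
264445 + H = 264445 - 176659/75504720021 = 19966845685776686/75504720021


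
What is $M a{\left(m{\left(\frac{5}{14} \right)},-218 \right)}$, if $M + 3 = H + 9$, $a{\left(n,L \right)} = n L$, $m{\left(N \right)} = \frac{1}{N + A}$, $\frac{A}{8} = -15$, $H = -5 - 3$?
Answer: $- \frac{6104}{1675} \approx -3.6442$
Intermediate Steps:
$H = -8$ ($H = -5 - 3 = -8$)
$A = -120$ ($A = 8 \left(-15\right) = -120$)
$m{\left(N \right)} = \frac{1}{-120 + N}$ ($m{\left(N \right)} = \frac{1}{N - 120} = \frac{1}{-120 + N}$)
$a{\left(n,L \right)} = L n$
$M = -2$ ($M = -3 + \left(-8 + 9\right) = -3 + 1 = -2$)
$M a{\left(m{\left(\frac{5}{14} \right)},-218 \right)} = - 2 \left(- \frac{218}{-120 + \frac{5}{14}}\right) = - 2 \left(- \frac{218}{- \frac{1675}{14}}\right) = - 2 \left(\left(-218\right) \left(- \frac{14}{1675}\right)\right) = \left(-2\right) \frac{3052}{1675} = - \frac{6104}{1675}$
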